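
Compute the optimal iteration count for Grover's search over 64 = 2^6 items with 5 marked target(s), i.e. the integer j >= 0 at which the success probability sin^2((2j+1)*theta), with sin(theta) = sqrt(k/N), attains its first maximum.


After j Grover iterations the success probability is P(j) = sin^2((2j+1)*theta), where sin(theta) = sqrt(k/N).
N = 2^6 = 64, k = 5
sin(theta) = sqrt(k/N) = 0.2795084972
theta = arcsin(sqrt(k/N)) = 0.2832821653 rad
P(j) reaches its first maximum when (2j+1)*theta is as close as possible to pi/2, i.e. j = round(pi/(4*theta) - 1/2).
pi/(4*theta) - 1/2 = 2.2725
(For comparison, the common estimate pi/4 * sqrt(N/k) = 2.8099; the exact maximiser is used here.)
Optimal iterations = 2

2


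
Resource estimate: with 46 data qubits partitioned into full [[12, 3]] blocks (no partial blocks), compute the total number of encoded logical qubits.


Each code block uses 12 physical qubits for 3 logical qubit(s).
Number of complete blocks = floor(46 / 12) = 3
Logical qubits = 3 * 3
= 9

9


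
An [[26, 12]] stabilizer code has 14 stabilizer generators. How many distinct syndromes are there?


Each stabilizer generator gives a binary (+1 or -1) measurement outcome.
With 14 independent generators:
Total syndromes = 2^14
= 16384

16384


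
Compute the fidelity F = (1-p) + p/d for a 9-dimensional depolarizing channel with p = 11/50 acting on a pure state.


F = (1-p) + p/d
= (1 - 0.2200) + 0.2200/9
= 0.7800 + 0.0244
= 0.8044

0.8044


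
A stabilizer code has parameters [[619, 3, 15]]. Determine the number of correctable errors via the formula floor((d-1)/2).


Code parameters: [[619, 3, 15]], distance d = 15.
Number of correctable errors = floor((d-1)/2)
= floor((15 - 1)/2)
= floor(14/2)
= 7

7


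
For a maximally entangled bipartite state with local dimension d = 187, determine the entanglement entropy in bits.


For a maximally entangled state in d x d:
S = log2(d) = log2(187)
= 7.5469

7.5469


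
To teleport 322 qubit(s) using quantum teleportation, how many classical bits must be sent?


Quantum teleportation requires 2 classical bits per qubit teleported.
322 qubit(s) -> 2 * 322 = 644 classical bits

644


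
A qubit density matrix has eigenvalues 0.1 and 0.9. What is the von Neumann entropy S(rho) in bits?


S = -p*log2(p) - (1-p)*log2(1-p)
p = 0.1000, 1-p = 0.9000
= -0.1000 * log2(0.1000) - 0.9000 * log2(0.9000)
= -(-0.3322) - (-0.1368)
= 0.4690

0.4690


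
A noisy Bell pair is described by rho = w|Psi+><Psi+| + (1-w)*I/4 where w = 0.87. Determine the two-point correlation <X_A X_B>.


|Psi+> = (|01> + |10>)/sqrt(2)
For the pure Bell state, <X_A X_B> = +1 (Bell-state Pauli correlator).
The maximally-mixed part I/4 has tr(I/4 * P tensor P) = 0 for any traceless Pauli P.
So <X_A X_B>_rho = w * (+1) + (1 - w) * 0
= 0.87 * (+1)
= 0.8700

0.8700


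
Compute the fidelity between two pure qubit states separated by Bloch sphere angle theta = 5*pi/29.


For states separated by angle theta on Bloch sphere:
F = cos^2(theta/2)
theta = 5*pi/29 = 0.5417
theta/2 = 0.2708
cos(theta/2) = 0.9635
F = 0.9284

0.9284


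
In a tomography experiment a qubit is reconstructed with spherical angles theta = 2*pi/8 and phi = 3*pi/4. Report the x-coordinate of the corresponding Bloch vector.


theta = 0.7854, phi = 2.3562
r_x = sin(theta)*cos(phi) = 0.7071 * -0.7071
r_x = -0.5000

-0.5000


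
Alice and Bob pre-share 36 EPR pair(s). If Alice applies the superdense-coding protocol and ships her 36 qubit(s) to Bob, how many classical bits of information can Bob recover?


Superdense coding allows 2 classical bits per shared entangled pair.
36 pair(s) -> 2 * 36 = 72 classical bits

72


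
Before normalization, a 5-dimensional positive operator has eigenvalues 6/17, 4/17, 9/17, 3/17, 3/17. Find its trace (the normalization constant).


tr(M) = sum of eigenvalues
= 6/17 + 4/17 + 9/17 + 3/17 + 3/17
= 25/17
= 1.4706

1.4706


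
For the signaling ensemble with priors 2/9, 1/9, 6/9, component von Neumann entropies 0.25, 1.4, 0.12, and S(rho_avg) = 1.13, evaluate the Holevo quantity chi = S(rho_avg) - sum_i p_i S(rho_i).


chi = S(rho) - sum_i p_i * S(rho_i)
Weighted entropy = 2/9 * 0.25 + 1/9 * 1.4 + 6/9 * 0.12
= 0.2911
chi = 1.13 - 0.2911
= 0.8389

0.8389


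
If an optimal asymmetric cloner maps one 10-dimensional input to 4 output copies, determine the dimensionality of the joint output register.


Output space = H^(tensor 4) where dim(H) = 10
dim = 10^4
= 100 (after 2 factors)
= 1000 (after 3 factors)
= 10000 (after 4 factors)
= 10000

10000


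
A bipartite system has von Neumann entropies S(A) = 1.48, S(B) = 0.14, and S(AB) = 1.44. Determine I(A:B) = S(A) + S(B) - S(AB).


I(A:B) = S(A) + S(B) - S(AB)
= 1.48 + 0.14 - 1.44
= 0.1800

0.1800


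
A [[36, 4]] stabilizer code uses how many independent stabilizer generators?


For an [[n,k]] stabilizer code:
Number of stabilizer generators = n - k
= 36 - 4
= 32

32


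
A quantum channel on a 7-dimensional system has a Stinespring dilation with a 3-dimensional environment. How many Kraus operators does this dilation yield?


Tracing out the environment in an orthonormal basis {|i>_E} gives Kraus operators K_i = <i|_E U |0>_E.
Number of Kraus operators = dim(H_env) = d_env
= 3

3


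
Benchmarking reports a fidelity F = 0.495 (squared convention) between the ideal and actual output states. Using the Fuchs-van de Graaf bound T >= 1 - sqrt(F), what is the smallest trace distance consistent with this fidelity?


Fuchs-van de Graaf (squared-fidelity convention): 1 - sqrt(F) <= T <= sqrt(1 - F).
Lower bound: T >= 1 - sqrt(F)
sqrt(F) = sqrt(0.495) = 0.7036
T >= 1 - 0.7036
T >= 0.2964

0.2964


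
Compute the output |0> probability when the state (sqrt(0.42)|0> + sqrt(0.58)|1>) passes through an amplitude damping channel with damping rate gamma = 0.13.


For amplitude damping with parameter gamma on state sqrt(a)|0> + sqrt(b)|1>:
alpha^2 = 0.42, beta^2 = 0.58
P(|0>) = alpha^2 + gamma * beta^2
= 0.42 + 0.13 * 0.58
= 0.42 + 0.0754
= 0.4954

0.4954


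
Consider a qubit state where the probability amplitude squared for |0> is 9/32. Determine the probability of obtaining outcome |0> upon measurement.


|alpha|^2 = 9/32 = 0.2812
|beta|^2 = 1 - 9/32 = 23/32 = 0.7188
P(|0>) = |alpha|^2 = 0.2812

0.2812


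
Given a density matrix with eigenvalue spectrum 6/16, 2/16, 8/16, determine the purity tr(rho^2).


tr(rho^2) = sum of eigenvalues squared
= (6/16)^2 + (2/16)^2 + (8/16)^2
= (36 + 4 + 64) / 256
= 104/256
= 0.4062

0.4062


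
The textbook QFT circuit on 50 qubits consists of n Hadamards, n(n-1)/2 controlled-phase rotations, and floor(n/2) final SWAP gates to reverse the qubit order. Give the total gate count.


Hadamard gates: 50
Controlled rotations: n*(n-1)/2 = 50*49/2 = 1225
SWAP gates: floor(n/2) = floor(50/2) = 25
Total = 50 + 1225 + 25
= 1300

1300


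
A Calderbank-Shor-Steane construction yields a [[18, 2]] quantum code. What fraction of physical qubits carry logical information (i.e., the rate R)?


Code rate R = k/n
= 2/18
= 0.1111

0.1111


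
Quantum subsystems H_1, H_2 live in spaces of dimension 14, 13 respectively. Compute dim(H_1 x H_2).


dim(H_1 x H_2) = 14 * 13
= 182

182


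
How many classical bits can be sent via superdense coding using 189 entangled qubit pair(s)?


Superdense coding allows 2 classical bits per shared entangled pair.
189 pair(s) -> 2 * 189 = 378 classical bits

378


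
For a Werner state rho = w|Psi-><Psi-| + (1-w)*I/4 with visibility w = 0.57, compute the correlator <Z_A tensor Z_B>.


|Psi-> = (|01> - |10>)/sqrt(2)
For the pure Bell state, <Z_A Z_B> = -1 (Bell-state Pauli correlator).
The maximally-mixed part I/4 has tr(I/4 * P tensor P) = 0 for any traceless Pauli P.
So <Z_A Z_B>_rho = w * (-1) + (1 - w) * 0
= 0.57 * (-1)
= -0.5700

-0.5700


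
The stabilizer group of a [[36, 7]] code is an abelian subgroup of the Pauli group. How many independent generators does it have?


For an [[n,k]] stabilizer code:
Number of stabilizer generators = n - k
= 36 - 7
= 29

29


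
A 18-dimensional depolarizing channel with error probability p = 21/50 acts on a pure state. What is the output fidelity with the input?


F = (1-p) + p/d
= (1 - 0.4200) + 0.4200/18
= 0.5800 + 0.0233
= 0.6033

0.6033


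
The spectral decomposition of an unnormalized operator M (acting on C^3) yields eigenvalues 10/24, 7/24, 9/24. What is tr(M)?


tr(M) = sum of eigenvalues
= 10/24 + 7/24 + 9/24
= 26/24
= 1.0833

1.0833


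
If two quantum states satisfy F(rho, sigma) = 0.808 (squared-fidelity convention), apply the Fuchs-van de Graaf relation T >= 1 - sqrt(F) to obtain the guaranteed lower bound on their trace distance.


Fuchs-van de Graaf (squared-fidelity convention): 1 - sqrt(F) <= T <= sqrt(1 - F).
Lower bound: T >= 1 - sqrt(F)
sqrt(F) = sqrt(0.808) = 0.8989
T >= 1 - 0.8989
T >= 0.1011

0.1011


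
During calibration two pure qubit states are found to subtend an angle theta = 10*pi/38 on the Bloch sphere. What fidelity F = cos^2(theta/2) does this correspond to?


For states separated by angle theta on Bloch sphere:
F = cos^2(theta/2)
theta = 10*pi/38 = 0.8267
theta/2 = 0.4134
cos(theta/2) = 0.9158
F = 0.8386

0.8386


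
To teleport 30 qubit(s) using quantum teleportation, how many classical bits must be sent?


Quantum teleportation requires 2 classical bits per qubit teleported.
30 qubit(s) -> 2 * 30 = 60 classical bits

60


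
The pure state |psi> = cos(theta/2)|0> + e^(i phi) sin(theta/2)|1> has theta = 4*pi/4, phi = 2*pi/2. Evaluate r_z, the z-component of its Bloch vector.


theta = 3.1416, phi = 3.1416
r_z = cos(theta) = -1.0000

-1.0000


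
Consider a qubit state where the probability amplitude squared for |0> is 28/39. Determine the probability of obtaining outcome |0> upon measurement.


|alpha|^2 = 28/39 = 0.7179
|beta|^2 = 1 - 28/39 = 11/39 = 0.2821
P(|0>) = |alpha|^2 = 0.7179

0.7179


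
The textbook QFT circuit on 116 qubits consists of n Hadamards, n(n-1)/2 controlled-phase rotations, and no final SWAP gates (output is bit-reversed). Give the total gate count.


Hadamard gates: 116
Controlled rotations: n*(n-1)/2 = 116*115/2 = 6670
SWAP gates: 0 (omitted)
Total = 116 + 6670
= 6786

6786


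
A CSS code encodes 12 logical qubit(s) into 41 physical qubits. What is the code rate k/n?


Code rate R = k/n
= 12/41
= 0.2927

0.2927


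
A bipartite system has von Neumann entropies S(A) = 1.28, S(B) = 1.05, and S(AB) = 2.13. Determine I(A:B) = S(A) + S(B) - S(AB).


I(A:B) = S(A) + S(B) - S(AB)
= 1.28 + 1.05 - 2.13
= 0.2000

0.2000


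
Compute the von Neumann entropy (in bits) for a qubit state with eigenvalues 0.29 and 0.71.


S = -p*log2(p) - (1-p)*log2(1-p)
p = 0.2900, 1-p = 0.7100
= -0.2900 * log2(0.2900) - 0.7100 * log2(0.7100)
= -(-0.5179) - (-0.3508)
= 0.8687

0.8687


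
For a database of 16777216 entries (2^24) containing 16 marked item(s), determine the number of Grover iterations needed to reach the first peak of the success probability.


After j Grover iterations the success probability is P(j) = sin^2((2j+1)*theta), where sin(theta) = sqrt(k/N).
N = 2^24 = 16777216, k = 16
sin(theta) = sqrt(k/N) = 0.0009765625
theta = arcsin(sqrt(k/N)) = 0.0009765626552 rad
P(j) reaches its first maximum when (2j+1)*theta is as close as possible to pi/2, i.e. j = round(pi/(4*theta) - 1/2).
pi/(4*theta) - 1/2 = 803.7476
(For comparison, the common estimate pi/4 * sqrt(N/k) = 804.2477; the exact maximiser is used here.)
Optimal iterations = 804

804


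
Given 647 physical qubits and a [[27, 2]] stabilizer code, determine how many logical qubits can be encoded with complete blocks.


Each code block uses 27 physical qubits for 2 logical qubit(s).
Number of complete blocks = floor(647 / 27) = 23
Logical qubits = 23 * 2
= 46

46


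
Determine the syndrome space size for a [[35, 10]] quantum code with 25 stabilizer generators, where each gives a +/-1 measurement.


Each stabilizer generator gives a binary (+1 or -1) measurement outcome.
With 25 independent generators:
Total syndromes = 2^25
= 33554432

33554432


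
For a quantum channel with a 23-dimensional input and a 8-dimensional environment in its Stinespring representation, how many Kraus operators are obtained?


Tracing out the environment in an orthonormal basis {|i>_E} gives Kraus operators K_i = <i|_E U |0>_E.
Number of Kraus operators = dim(H_env) = d_env
= 8

8


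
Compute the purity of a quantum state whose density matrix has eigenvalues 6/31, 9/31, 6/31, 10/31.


tr(rho^2) = sum of eigenvalues squared
= (6/31)^2 + (9/31)^2 + (6/31)^2 + (10/31)^2
= (36 + 81 + 36 + 100) / 961
= 253/961
= 0.2633

0.2633


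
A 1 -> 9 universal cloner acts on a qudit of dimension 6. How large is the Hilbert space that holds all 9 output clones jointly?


Output space = H^(tensor 9) where dim(H) = 6
dim = 6^9
= 36 (after 2 factors)
= 216 (after 3 factors)
= 1296 (after 4 factors)
= 7776 (after 5 factors)
= 46656 (after 6 factors)
= 279936 (after 7 factors)
= 1679616 (after 8 factors)
= 10077696 (after 9 factors)
= 10077696

10077696


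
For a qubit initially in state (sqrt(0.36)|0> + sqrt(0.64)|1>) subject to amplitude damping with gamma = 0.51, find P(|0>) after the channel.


For amplitude damping with parameter gamma on state sqrt(a)|0> + sqrt(b)|1>:
alpha^2 = 0.36, beta^2 = 0.64
P(|0>) = alpha^2 + gamma * beta^2
= 0.36 + 0.51 * 0.64
= 0.36 + 0.3264
= 0.6864

0.6864


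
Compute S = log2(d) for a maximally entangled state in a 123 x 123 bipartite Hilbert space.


For a maximally entangled state in d x d:
S = log2(d) = log2(123)
= 6.9425

6.9425


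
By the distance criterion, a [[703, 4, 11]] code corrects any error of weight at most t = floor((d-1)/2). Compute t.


Code parameters: [[703, 4, 11]], distance d = 11.
Number of correctable errors = floor((d-1)/2)
= floor((11 - 1)/2)
= floor(10/2)
= 5

5


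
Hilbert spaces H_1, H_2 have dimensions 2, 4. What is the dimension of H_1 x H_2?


dim(H_1 x H_2) = 2 * 4
= 8

8


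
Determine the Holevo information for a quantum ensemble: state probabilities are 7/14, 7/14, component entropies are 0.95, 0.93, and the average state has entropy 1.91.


chi = S(rho) - sum_i p_i * S(rho_i)
Weighted entropy = 7/14 * 0.95 + 7/14 * 0.93
= 0.9400
chi = 1.91 - 0.9400
= 0.9700

0.9700


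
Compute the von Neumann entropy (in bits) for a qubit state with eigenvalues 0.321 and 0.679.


S = -p*log2(p) - (1-p)*log2(1-p)
p = 0.3210, 1-p = 0.6790
= -0.3210 * log2(0.3210) - 0.6790 * log2(0.6790)
= -(-0.5262) - (-0.3792)
= 0.9055

0.9055


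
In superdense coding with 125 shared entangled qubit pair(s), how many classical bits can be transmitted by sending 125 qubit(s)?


Superdense coding allows 2 classical bits per shared entangled pair.
125 pair(s) -> 2 * 125 = 250 classical bits

250


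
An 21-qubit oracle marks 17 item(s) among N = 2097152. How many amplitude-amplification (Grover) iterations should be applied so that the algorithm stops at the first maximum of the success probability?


After j Grover iterations the success probability is P(j) = sin^2((2j+1)*theta), where sin(theta) = sqrt(k/N).
N = 2^21 = 2097152, k = 17
sin(theta) = sqrt(k/N) = 0.00284714448
theta = arcsin(sqrt(k/N)) = 0.002847148327 rad
P(j) reaches its first maximum when (2j+1)*theta is as close as possible to pi/2, i.e. j = round(pi/(4*theta) - 1/2).
pi/(4*theta) - 1/2 = 275.3543
(For comparison, the common estimate pi/4 * sqrt(N/k) = 275.8547; the exact maximiser is used here.)
Optimal iterations = 275

275


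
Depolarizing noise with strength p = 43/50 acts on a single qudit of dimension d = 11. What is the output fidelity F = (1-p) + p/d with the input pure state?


F = (1-p) + p/d
= (1 - 0.8600) + 0.8600/11
= 0.1400 + 0.0782
= 0.2182

0.2182


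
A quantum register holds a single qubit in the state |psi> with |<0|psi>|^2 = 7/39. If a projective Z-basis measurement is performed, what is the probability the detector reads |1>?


|alpha|^2 = 7/39 = 0.1795
|beta|^2 = 1 - 7/39 = 32/39 = 0.8205
P(|1>) = |beta|^2 = 0.8205

0.8205


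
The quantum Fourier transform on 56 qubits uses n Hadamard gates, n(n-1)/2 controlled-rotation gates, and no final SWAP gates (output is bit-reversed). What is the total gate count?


Hadamard gates: 56
Controlled rotations: n*(n-1)/2 = 56*55/2 = 1540
SWAP gates: 0 (omitted)
Total = 56 + 1540
= 1596

1596


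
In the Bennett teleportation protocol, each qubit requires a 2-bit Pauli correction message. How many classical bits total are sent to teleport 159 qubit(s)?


Quantum teleportation requires 2 classical bits per qubit teleported.
159 qubit(s) -> 2 * 159 = 318 classical bits

318


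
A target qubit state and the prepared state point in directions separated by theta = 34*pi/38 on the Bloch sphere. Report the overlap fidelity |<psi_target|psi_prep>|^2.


For states separated by angle theta on Bloch sphere:
F = cos^2(theta/2)
theta = 34*pi/38 = 2.8109
theta/2 = 1.4054
cos(theta/2) = 0.1646
F = 0.0271

0.0271


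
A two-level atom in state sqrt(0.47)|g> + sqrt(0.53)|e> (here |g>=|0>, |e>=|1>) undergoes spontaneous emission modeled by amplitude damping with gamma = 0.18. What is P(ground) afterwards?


For amplitude damping with parameter gamma on state sqrt(a)|0> + sqrt(b)|1>:
alpha^2 = 0.47, beta^2 = 0.53
P(|0>) = alpha^2 + gamma * beta^2
= 0.47 + 0.18 * 0.53
= 0.47 + 0.0954
= 0.5654

0.5654


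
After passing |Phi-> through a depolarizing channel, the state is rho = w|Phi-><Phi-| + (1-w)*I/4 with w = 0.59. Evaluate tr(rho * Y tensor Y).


|Phi-> = (|00> - |11>)/sqrt(2)
For the pure Bell state, <Y_A Y_B> = +1 (Bell-state Pauli correlator).
The maximally-mixed part I/4 has tr(I/4 * P tensor P) = 0 for any traceless Pauli P.
So <Y_A Y_B>_rho = w * (+1) + (1 - w) * 0
= 0.59 * (+1)
= 0.5900

0.5900


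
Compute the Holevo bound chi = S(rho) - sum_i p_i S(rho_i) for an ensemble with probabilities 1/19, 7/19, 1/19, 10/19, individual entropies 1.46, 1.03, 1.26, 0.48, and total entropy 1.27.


chi = S(rho) - sum_i p_i * S(rho_i)
Weighted entropy = 1/19 * 1.46 + 7/19 * 1.03 + 1/19 * 1.26 + 10/19 * 0.48
= 0.7753
chi = 1.27 - 0.7753
= 0.4947

0.4947


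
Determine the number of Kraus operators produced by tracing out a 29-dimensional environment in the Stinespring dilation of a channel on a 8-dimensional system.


Tracing out the environment in an orthonormal basis {|i>_E} gives Kraus operators K_i = <i|_E U |0>_E.
Number of Kraus operators = dim(H_env) = d_env
= 29

29


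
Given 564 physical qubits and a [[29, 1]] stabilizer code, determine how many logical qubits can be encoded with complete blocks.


Each code block uses 29 physical qubits for 1 logical qubit(s).
Number of complete blocks = floor(564 / 29) = 19
Logical qubits = 19 * 1
= 19

19


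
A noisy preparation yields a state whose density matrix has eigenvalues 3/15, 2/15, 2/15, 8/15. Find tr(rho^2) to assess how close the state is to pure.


tr(rho^2) = sum of eigenvalues squared
= (3/15)^2 + (2/15)^2 + (2/15)^2 + (8/15)^2
= (9 + 4 + 4 + 64) / 225
= 81/225
= 0.3600

0.3600


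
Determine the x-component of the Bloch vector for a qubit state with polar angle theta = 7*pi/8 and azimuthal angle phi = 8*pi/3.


theta = 2.7489, phi = 8.3776
r_x = sin(theta)*cos(phi) = 0.3827 * -0.5000
r_x = -0.1913

-0.1913


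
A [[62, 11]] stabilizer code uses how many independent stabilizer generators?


For an [[n,k]] stabilizer code:
Number of stabilizer generators = n - k
= 62 - 11
= 51

51


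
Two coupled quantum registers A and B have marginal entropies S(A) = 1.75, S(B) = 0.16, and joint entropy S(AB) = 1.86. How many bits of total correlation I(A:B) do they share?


I(A:B) = S(A) + S(B) - S(AB)
= 1.75 + 0.16 - 1.86
= 0.0500

0.0500


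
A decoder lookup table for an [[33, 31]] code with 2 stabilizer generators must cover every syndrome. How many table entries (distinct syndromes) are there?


Each stabilizer generator gives a binary (+1 or -1) measurement outcome.
With 2 independent generators:
Total syndromes = 2^2
= 4

4


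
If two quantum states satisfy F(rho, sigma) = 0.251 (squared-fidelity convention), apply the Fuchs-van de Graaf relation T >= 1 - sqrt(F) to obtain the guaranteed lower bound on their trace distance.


Fuchs-van de Graaf (squared-fidelity convention): 1 - sqrt(F) <= T <= sqrt(1 - F).
Lower bound: T >= 1 - sqrt(F)
sqrt(F) = sqrt(0.251) = 0.5010
T >= 1 - 0.5010
T >= 0.4990

0.4990


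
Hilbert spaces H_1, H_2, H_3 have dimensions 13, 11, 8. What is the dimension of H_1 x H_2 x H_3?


dim(H_1 x H_2 x H_3) = 13 * 11 * 8
= 143 * 8
= 1144

1144


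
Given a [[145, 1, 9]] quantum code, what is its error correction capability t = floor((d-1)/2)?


Code parameters: [[145, 1, 9]], distance d = 9.
Number of correctable errors = floor((d-1)/2)
= floor((9 - 1)/2)
= floor(8/2)
= 4

4


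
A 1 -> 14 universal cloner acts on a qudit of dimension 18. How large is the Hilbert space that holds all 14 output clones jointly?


Output space = H^(tensor 14) where dim(H) = 18
dim = 18^14
= 324 (after 2 factors)
= 5832 (after 3 factors)
= 104976 (after 4 factors)
= 1889568 (after 5 factors)
= 34012224 (after 6 factors)
= 612220032 (after 7 factors)
= 11019960576 (after 8 factors)
= 198359290368 (after 9 factors)
= 3570467226624 (after 10 factors)
= 64268410079232 (after 11 factors)
= 1156831381426176 (after 12 factors)
= 20822964865671168 (after 13 factors)
= 374813367582081024 (after 14 factors)
= 374813367582081024

374813367582081024


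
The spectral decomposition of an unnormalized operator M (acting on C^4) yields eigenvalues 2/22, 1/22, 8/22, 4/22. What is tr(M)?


tr(M) = sum of eigenvalues
= 2/22 + 1/22 + 8/22 + 4/22
= 15/22
= 0.6818

0.6818


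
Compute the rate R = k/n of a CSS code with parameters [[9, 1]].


Code rate R = k/n
= 1/9
= 0.1111

0.1111


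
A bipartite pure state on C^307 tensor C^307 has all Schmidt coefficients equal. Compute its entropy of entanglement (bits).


For a maximally entangled state in d x d:
S = log2(d) = log2(307)
= 8.2621

8.2621


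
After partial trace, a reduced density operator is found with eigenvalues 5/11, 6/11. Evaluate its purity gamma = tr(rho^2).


tr(rho^2) = sum of eigenvalues squared
= (5/11)^2 + (6/11)^2
= (25 + 36) / 121
= 61/121
= 0.5041

0.5041


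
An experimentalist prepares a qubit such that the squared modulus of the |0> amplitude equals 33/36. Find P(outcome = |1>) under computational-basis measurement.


|alpha|^2 = 33/36 = 0.9167
|beta|^2 = 1 - 33/36 = 3/36 = 0.0833
P(|1>) = |beta|^2 = 0.0833

0.0833


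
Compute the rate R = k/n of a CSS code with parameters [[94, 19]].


Code rate R = k/n
= 19/94
= 0.2021

0.2021


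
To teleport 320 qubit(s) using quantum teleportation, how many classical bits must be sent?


Quantum teleportation requires 2 classical bits per qubit teleported.
320 qubit(s) -> 2 * 320 = 640 classical bits

640


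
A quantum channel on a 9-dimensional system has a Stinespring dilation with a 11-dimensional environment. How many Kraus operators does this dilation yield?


Tracing out the environment in an orthonormal basis {|i>_E} gives Kraus operators K_i = <i|_E U |0>_E.
Number of Kraus operators = dim(H_env) = d_env
= 11

11


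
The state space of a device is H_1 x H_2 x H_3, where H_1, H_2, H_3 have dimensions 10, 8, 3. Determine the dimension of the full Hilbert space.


dim(H_1 x H_2 x H_3) = 10 * 8 * 3
= 80 * 3
= 240

240


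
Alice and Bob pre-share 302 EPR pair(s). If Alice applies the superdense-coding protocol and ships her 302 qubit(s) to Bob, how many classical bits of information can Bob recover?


Superdense coding allows 2 classical bits per shared entangled pair.
302 pair(s) -> 2 * 302 = 604 classical bits

604


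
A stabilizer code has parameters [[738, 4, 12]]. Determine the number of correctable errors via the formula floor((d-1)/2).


Code parameters: [[738, 4, 12]], distance d = 12.
Number of correctable errors = floor((d-1)/2)
= floor((12 - 1)/2)
= floor(11/2)
= 5

5


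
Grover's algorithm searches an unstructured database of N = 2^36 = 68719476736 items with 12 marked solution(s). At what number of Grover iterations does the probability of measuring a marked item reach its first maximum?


After j Grover iterations the success probability is P(j) = sin^2((2j+1)*theta), where sin(theta) = sqrt(k/N).
N = 2^36 = 68719476736, k = 12
sin(theta) = sqrt(k/N) = 1.321449896e-05
theta = arcsin(sqrt(k/N)) = 1.321449896e-05 rad
P(j) reaches its first maximum when (2j+1)*theta is as close as possible to pi/2, i.e. j = round(pi/(4*theta) - 1/2).
pi/(4*theta) - 1/2 = 59434.0776
(For comparison, the common estimate pi/4 * sqrt(N/k) = 59434.5776; the exact maximiser is used here.)
Optimal iterations = 59434

59434


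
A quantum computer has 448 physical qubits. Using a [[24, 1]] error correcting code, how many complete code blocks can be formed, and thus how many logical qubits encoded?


Each code block uses 24 physical qubits for 1 logical qubit(s).
Number of complete blocks = floor(448 / 24) = 18
Logical qubits = 18 * 1
= 18

18


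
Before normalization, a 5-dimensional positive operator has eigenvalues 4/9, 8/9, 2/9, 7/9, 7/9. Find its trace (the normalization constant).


tr(M) = sum of eigenvalues
= 4/9 + 8/9 + 2/9 + 7/9 + 7/9
= 28/9
= 3.1111

3.1111


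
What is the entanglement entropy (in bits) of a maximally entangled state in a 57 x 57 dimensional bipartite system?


For a maximally entangled state in d x d:
S = log2(d) = log2(57)
= 5.8329

5.8329


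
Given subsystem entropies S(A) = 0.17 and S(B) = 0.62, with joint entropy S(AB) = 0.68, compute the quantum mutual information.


I(A:B) = S(A) + S(B) - S(AB)
= 0.17 + 0.62 - 0.68
= 0.1100

0.1100


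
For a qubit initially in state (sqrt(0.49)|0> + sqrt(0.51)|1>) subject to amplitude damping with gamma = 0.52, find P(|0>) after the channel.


For amplitude damping with parameter gamma on state sqrt(a)|0> + sqrt(b)|1>:
alpha^2 = 0.49, beta^2 = 0.51
P(|0>) = alpha^2 + gamma * beta^2
= 0.49 + 0.52 * 0.51
= 0.49 + 0.2652
= 0.7552

0.7552


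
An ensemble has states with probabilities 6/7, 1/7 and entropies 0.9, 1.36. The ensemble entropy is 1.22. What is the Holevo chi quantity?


chi = S(rho) - sum_i p_i * S(rho_i)
Weighted entropy = 6/7 * 0.9 + 1/7 * 1.36
= 0.9657
chi = 1.22 - 0.9657
= 0.2543

0.2543


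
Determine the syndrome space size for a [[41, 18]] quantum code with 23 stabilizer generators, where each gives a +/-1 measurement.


Each stabilizer generator gives a binary (+1 or -1) measurement outcome.
With 23 independent generators:
Total syndromes = 2^23
= 8388608

8388608


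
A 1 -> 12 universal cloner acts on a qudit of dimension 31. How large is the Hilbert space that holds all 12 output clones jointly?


Output space = H^(tensor 12) where dim(H) = 31
dim = 31^12
= 961 (after 2 factors)
= 29791 (after 3 factors)
= 923521 (after 4 factors)
= 28629151 (after 5 factors)
= 887503681 (after 6 factors)
= 27512614111 (after 7 factors)
= 852891037441 (after 8 factors)
= 26439622160671 (after 9 factors)
= 819628286980801 (after 10 factors)
= 25408476896404831 (after 11 factors)
= 787662783788549761 (after 12 factors)
= 787662783788549761

787662783788549761


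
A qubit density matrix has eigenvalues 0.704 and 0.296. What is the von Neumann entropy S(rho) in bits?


S = -p*log2(p) - (1-p)*log2(1-p)
p = 0.7040, 1-p = 0.2960
= -0.7040 * log2(0.7040) - 0.2960 * log2(0.2960)
= -(-0.3565) - (-0.5199)
= 0.8763

0.8763


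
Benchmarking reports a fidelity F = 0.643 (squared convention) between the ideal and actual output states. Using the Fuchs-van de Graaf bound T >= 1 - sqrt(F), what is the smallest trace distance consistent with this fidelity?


Fuchs-van de Graaf (squared-fidelity convention): 1 - sqrt(F) <= T <= sqrt(1 - F).
Lower bound: T >= 1 - sqrt(F)
sqrt(F) = sqrt(0.643) = 0.8019
T >= 1 - 0.8019
T >= 0.1981

0.1981


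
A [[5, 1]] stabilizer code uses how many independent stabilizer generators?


For an [[n,k]] stabilizer code:
Number of stabilizer generators = n - k
= 5 - 1
= 4

4


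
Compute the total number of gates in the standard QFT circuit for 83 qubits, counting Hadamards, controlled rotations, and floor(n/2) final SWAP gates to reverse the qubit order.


Hadamard gates: 83
Controlled rotations: n*(n-1)/2 = 83*82/2 = 3403
SWAP gates: floor(n/2) = floor(83/2) = 41
Total = 83 + 3403 + 41
= 3527

3527


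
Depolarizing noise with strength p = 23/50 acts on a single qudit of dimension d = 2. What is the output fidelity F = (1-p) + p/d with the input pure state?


F = (1-p) + p/d
= (1 - 0.4600) + 0.4600/2
= 0.5400 + 0.2300
= 0.7700

0.7700


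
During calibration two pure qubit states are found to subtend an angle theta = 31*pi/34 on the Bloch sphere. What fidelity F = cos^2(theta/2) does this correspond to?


For states separated by angle theta on Bloch sphere:
F = cos^2(theta/2)
theta = 31*pi/34 = 2.8644
theta/2 = 1.4322
cos(theta/2) = 0.1382
F = 0.0191

0.0191


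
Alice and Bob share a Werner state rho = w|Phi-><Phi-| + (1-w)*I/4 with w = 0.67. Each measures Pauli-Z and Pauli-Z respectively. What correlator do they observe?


|Phi-> = (|00> - |11>)/sqrt(2)
For the pure Bell state, <Z_A Z_B> = +1 (Bell-state Pauli correlator).
The maximally-mixed part I/4 has tr(I/4 * P tensor P) = 0 for any traceless Pauli P.
So <Z_A Z_B>_rho = w * (+1) + (1 - w) * 0
= 0.67 * (+1)
= 0.6700

0.6700


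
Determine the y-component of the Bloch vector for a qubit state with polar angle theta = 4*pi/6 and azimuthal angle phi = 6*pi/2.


theta = 2.0944, phi = 9.4248
r_y = sin(theta)*sin(phi) = 0.8660 * 0.0000
r_y = 0.0000

0.0000


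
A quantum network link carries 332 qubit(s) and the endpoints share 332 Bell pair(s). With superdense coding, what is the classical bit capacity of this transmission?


Superdense coding allows 2 classical bits per shared entangled pair.
332 pair(s) -> 2 * 332 = 664 classical bits

664


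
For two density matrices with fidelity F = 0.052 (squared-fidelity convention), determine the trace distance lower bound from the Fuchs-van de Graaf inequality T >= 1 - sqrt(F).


Fuchs-van de Graaf (squared-fidelity convention): 1 - sqrt(F) <= T <= sqrt(1 - F).
Lower bound: T >= 1 - sqrt(F)
sqrt(F) = sqrt(0.052) = 0.2280
T >= 1 - 0.2280
T >= 0.7720

0.7720


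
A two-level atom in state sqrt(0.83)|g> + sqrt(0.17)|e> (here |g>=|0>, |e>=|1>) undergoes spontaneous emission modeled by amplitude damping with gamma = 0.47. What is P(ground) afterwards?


For amplitude damping with parameter gamma on state sqrt(a)|0> + sqrt(b)|1>:
alpha^2 = 0.83, beta^2 = 0.17
P(|0>) = alpha^2 + gamma * beta^2
= 0.83 + 0.47 * 0.17
= 0.83 + 0.0799
= 0.9099

0.9099


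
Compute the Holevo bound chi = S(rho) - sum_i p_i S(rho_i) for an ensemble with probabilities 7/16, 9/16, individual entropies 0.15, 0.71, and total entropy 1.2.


chi = S(rho) - sum_i p_i * S(rho_i)
Weighted entropy = 7/16 * 0.15 + 9/16 * 0.71
= 0.4650
chi = 1.2 - 0.4650
= 0.7350

0.7350


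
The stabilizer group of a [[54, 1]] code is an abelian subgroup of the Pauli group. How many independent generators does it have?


For an [[n,k]] stabilizer code:
Number of stabilizer generators = n - k
= 54 - 1
= 53

53


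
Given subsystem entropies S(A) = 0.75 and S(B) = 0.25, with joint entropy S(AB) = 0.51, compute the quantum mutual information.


I(A:B) = S(A) + S(B) - S(AB)
= 0.75 + 0.25 - 0.51
= 0.4900

0.4900


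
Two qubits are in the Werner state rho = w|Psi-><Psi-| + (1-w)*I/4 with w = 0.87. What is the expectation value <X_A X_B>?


|Psi-> = (|01> - |10>)/sqrt(2)
For the pure Bell state, <X_A X_B> = -1 (Bell-state Pauli correlator).
The maximally-mixed part I/4 has tr(I/4 * P tensor P) = 0 for any traceless Pauli P.
So <X_A X_B>_rho = w * (-1) + (1 - w) * 0
= 0.87 * (-1)
= -0.8700

-0.8700


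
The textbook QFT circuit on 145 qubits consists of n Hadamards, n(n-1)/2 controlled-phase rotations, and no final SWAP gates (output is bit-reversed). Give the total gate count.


Hadamard gates: 145
Controlled rotations: n*(n-1)/2 = 145*144/2 = 10440
SWAP gates: 0 (omitted)
Total = 145 + 10440
= 10585

10585


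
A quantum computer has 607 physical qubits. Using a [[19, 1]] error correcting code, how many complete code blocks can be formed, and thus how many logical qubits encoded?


Each code block uses 19 physical qubits for 1 logical qubit(s).
Number of complete blocks = floor(607 / 19) = 31
Logical qubits = 31 * 1
= 31

31


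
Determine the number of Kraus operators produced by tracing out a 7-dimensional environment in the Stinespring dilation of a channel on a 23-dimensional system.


Tracing out the environment in an orthonormal basis {|i>_E} gives Kraus operators K_i = <i|_E U |0>_E.
Number of Kraus operators = dim(H_env) = d_env
= 7

7


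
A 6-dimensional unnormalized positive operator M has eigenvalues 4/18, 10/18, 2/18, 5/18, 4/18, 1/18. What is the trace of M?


tr(M) = sum of eigenvalues
= 4/18 + 10/18 + 2/18 + 5/18 + 4/18 + 1/18
= 26/18
= 1.4444

1.4444


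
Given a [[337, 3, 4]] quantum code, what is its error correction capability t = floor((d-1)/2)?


Code parameters: [[337, 3, 4]], distance d = 4.
Number of correctable errors = floor((d-1)/2)
= floor((4 - 1)/2)
= floor(3/2)
= 1

1


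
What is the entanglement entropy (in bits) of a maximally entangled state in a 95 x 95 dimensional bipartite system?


For a maximally entangled state in d x d:
S = log2(d) = log2(95)
= 6.5699

6.5699


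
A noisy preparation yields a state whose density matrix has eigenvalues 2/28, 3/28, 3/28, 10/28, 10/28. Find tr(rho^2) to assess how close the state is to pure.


tr(rho^2) = sum of eigenvalues squared
= (2/28)^2 + (3/28)^2 + (3/28)^2 + (10/28)^2 + (10/28)^2
= (4 + 9 + 9 + 100 + 100) / 784
= 222/784
= 0.2832

0.2832


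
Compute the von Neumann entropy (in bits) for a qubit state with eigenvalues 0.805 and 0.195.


S = -p*log2(p) - (1-p)*log2(1-p)
p = 0.8050, 1-p = 0.1950
= -0.8050 * log2(0.8050) - 0.1950 * log2(0.1950)
= -(-0.2519) - (-0.4599)
= 0.7118

0.7118


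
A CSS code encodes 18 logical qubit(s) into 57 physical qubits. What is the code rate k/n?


Code rate R = k/n
= 18/57
= 0.3158

0.3158


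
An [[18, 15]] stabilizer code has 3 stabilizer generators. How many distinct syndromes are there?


Each stabilizer generator gives a binary (+1 or -1) measurement outcome.
With 3 independent generators:
Total syndromes = 2^3
= 8

8


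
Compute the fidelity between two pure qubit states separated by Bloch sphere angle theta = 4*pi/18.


For states separated by angle theta on Bloch sphere:
F = cos^2(theta/2)
theta = 4*pi/18 = 0.6981
theta/2 = 0.3491
cos(theta/2) = 0.9397
F = 0.8830

0.8830


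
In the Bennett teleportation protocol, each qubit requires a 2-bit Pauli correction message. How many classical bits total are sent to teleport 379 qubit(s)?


Quantum teleportation requires 2 classical bits per qubit teleported.
379 qubit(s) -> 2 * 379 = 758 classical bits

758


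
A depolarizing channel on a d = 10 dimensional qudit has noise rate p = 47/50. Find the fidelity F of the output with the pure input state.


F = (1-p) + p/d
= (1 - 0.9400) + 0.9400/10
= 0.0600 + 0.0940
= 0.1540

0.1540


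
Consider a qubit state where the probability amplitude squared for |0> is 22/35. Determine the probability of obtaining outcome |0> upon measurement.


|alpha|^2 = 22/35 = 0.6286
|beta|^2 = 1 - 22/35 = 13/35 = 0.3714
P(|0>) = |alpha|^2 = 0.6286

0.6286


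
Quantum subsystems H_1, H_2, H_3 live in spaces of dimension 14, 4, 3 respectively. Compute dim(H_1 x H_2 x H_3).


dim(H_1 x H_2 x H_3) = 14 * 4 * 3
= 56 * 3
= 168

168


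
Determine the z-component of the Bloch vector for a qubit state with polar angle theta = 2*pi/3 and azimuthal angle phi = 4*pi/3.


theta = 2.0944, phi = 4.1888
r_z = cos(theta) = -0.5000

-0.5000


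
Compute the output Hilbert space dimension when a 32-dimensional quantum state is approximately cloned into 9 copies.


Output space = H^(tensor 9) where dim(H) = 32
dim = 32^9
= 1024 (after 2 factors)
= 32768 (after 3 factors)
= 1048576 (after 4 factors)
= 33554432 (after 5 factors)
= 1073741824 (after 6 factors)
= 34359738368 (after 7 factors)
= 1099511627776 (after 8 factors)
= 35184372088832 (after 9 factors)
= 35184372088832

35184372088832


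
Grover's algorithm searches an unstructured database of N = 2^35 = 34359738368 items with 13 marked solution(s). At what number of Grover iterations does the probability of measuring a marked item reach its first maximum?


After j Grover iterations the success probability is P(j) = sin^2((2j+1)*theta), where sin(theta) = sqrt(k/N).
N = 2^35 = 34359738368, k = 13
sin(theta) = sqrt(k/N) = 1.94512158e-05
theta = arcsin(sqrt(k/N)) = 1.94512158e-05 rad
P(j) reaches its first maximum when (2j+1)*theta is as close as possible to pi/2, i.e. j = round(pi/(4*theta) - 1/2).
pi/(4*theta) - 1/2 = 40377.3443
(For comparison, the common estimate pi/4 * sqrt(N/k) = 40377.8443; the exact maximiser is used here.)
Optimal iterations = 40377

40377


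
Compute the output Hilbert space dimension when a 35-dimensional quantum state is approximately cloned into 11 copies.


Output space = H^(tensor 11) where dim(H) = 35
dim = 35^11
= 1225 (after 2 factors)
= 42875 (after 3 factors)
= 1500625 (after 4 factors)
= 52521875 (after 5 factors)
= 1838265625 (after 6 factors)
= 64339296875 (after 7 factors)
= 2251875390625 (after 8 factors)
= 78815638671875 (after 9 factors)
= 2758547353515625 (after 10 factors)
= 96549157373046875 (after 11 factors)
= 96549157373046875

96549157373046875


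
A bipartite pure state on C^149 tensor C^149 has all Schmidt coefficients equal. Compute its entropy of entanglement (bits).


For a maximally entangled state in d x d:
S = log2(d) = log2(149)
= 7.2192

7.2192


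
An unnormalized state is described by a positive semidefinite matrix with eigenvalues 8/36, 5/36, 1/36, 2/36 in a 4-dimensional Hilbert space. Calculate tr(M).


tr(M) = sum of eigenvalues
= 8/36 + 5/36 + 1/36 + 2/36
= 16/36
= 0.4444

0.4444


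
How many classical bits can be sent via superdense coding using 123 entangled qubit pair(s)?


Superdense coding allows 2 classical bits per shared entangled pair.
123 pair(s) -> 2 * 123 = 246 classical bits

246


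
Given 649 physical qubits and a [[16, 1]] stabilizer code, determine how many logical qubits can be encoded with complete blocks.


Each code block uses 16 physical qubits for 1 logical qubit(s).
Number of complete blocks = floor(649 / 16) = 40
Logical qubits = 40 * 1
= 40

40


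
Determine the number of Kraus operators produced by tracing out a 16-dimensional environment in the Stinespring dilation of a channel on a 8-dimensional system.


Tracing out the environment in an orthonormal basis {|i>_E} gives Kraus operators K_i = <i|_E U |0>_E.
Number of Kraus operators = dim(H_env) = d_env
= 16

16


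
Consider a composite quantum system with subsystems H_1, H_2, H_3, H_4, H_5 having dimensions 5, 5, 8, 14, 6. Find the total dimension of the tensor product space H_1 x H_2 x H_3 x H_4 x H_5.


dim(H_1 x H_2 x H_3 x H_4 x H_5) = 5 * 5 * 8 * 14 * 6
= 25 * 8 * 14 * 6
= 200 * 14 * 6
= 2800 * 6
= 16800

16800


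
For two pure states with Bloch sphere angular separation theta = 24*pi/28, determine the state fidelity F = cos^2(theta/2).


For states separated by angle theta on Bloch sphere:
F = cos^2(theta/2)
theta = 24*pi/28 = 2.6928
theta/2 = 1.3464
cos(theta/2) = 0.2225
F = 0.0495

0.0495


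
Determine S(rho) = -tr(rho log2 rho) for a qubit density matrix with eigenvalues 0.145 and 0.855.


S = -p*log2(p) - (1-p)*log2(1-p)
p = 0.1450, 1-p = 0.8550
= -0.1450 * log2(0.1450) - 0.8550 * log2(0.8550)
= -(-0.4040) - (-0.1932)
= 0.5972

0.5972
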